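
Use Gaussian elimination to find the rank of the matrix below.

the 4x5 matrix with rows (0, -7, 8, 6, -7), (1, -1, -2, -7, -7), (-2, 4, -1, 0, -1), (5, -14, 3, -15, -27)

Row reduction:
R1 <-> R2   (pivot in column 1 was zero)
[  1   -1  -2   -7   -7 ]
[  0   -7   8    6   -7 ]
[ -2    4  -1    0   -1 ]
[  5  -14   3  -15  -27 ]
R3 <- R3 - (-2)*R1:  [   0    2   -5  -14  -15 ]
R4 <- R4 - (5)*R1:  [  0  -9  13  20   8 ]
R3 <- R3 - (-2/7)*R2:  [     0      0  -19/7  -86/7    -17 ]
R4 <- R4 - (9/7)*R2:  [    0     0  19/7  86/7    17 ]
R4 <- R4 - (-1)*R3:  [ 0  0  0  0  0 ]
Row echelon form:
[ 1  -1     -2     -7   -7 ]
[ 0  -7      8      6   -7 ]
[ 0   0  -19/7  -86/7  -17 ]
[ 0   0      0      0    0 ]
Nonzero rows / pivot columns: 3

rank(A) = 3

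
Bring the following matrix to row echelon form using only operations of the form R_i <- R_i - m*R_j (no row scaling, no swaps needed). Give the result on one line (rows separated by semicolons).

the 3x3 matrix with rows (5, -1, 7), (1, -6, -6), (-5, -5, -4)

Forward elimination:
R2 <- R2 - (1/5)*R1:  [     0  -29/5  -37/5 ]
R3 <- R3 - (-1)*R1:  [  0  -6   3 ]
R3 <- R3 - (30/29)*R2:  [      0       0  309/29 ]
Row echelon form:
[ 5     -1       7 ]
[ 0  -29/5   -37/5 ]
[ 0      0  309/29 ]

REF = [5 -1 7; 0 -29/5 -37/5; 0 0 309/29]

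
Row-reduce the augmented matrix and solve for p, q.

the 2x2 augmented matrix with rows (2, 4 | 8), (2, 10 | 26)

Forward elimination on [A|b]:
R2 <- R2 - (1)*R1:  [  0   6  18 ]
Row echelon form:
[ 2  4  |   8 ]
[ 0  6  |  18 ]
Back-substitution:
q = (18) / 6 = 3
p = (8 - (4)*(3)) / 2 = -2

(-2, 3)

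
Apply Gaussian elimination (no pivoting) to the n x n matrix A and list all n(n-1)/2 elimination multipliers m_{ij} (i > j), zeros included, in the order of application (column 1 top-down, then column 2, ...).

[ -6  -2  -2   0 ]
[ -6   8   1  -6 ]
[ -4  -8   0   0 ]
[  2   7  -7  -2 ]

multipliers: 1, 2/3, -1/3, -2/3, 19/30, -287/100

Forward elimination:
R2 <- R2 - (1)*R1:  [  0  10   3  -6 ]
R3 <- R3 - (2/3)*R1:  [     0  -20/3    4/3      0 ]
R4 <- R4 - (-1/3)*R1:  [     0   19/3  -23/3     -2 ]
R3 <- R3 - (-2/3)*R2:  [    0     0  10/3    -4 ]
R4 <- R4 - (19/30)*R2:  [       0        0  -287/30      9/5 ]
R4 <- R4 - (-287/100)*R3:  [       0        0        0  -242/25 ]
Multipliers (in order of application): m_{21} = 1, m_{31} = 2/3, m_{41} = -1/3, m_{32} = -2/3, m_{42} = 19/30, m_{43} = -287/100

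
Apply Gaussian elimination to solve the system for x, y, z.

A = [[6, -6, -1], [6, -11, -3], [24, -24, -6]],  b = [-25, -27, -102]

Forward elimination on [A|b]:
R2 <- R2 - (1)*R1:  [  0  -5  -2  -2 ]
R3 <- R3 - (4)*R1:  [  0   0  -2  -2 ]
Row echelon form:
[ 6  -6  -1  |  -25 ]
[ 0  -5  -2  |   -2 ]
[ 0   0  -2  |   -2 ]
Back-substitution:
z = (-2) / -2 = 1
y = (-2 - (-2)*(1)) / -5 = 0
x = (-25 - (-6)*(0) - (-1)*(1)) / 6 = -4

(-4, 0, 1)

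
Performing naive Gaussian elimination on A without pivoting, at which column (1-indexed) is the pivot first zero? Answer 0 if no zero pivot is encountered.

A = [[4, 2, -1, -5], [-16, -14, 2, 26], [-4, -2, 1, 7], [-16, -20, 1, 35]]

first zero-pivot column = 3

Naive forward elimination:
R2 <- R2 - (-4)*R1:  [  0  -6  -2   6 ]
R3 <- R3 - (-1)*R1:  [ 0  0  0  2 ]
R4 <- R4 - (-4)*R1:  [   0  -12   -3   15 ]
R4 <- R4 - (2)*R2:  [ 0  0  1  3 ]
Matrix at this point:
[ 4   2  -1  -5 ]
[ 0  -6  -2   6 ]
[ 0   0   0   2 ]
[ 0   0   1   3 ]
Pivot entry (3,3) is zero but row 4 has 1 in column 3 -> naive elimination stops; a row interchange (e.g. R3 <-> R4) would be required here.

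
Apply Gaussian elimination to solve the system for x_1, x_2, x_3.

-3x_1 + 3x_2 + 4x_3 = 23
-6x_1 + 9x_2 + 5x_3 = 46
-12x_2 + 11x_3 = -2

(-3, 2, 2)

Forward elimination on [A|b]:
R2 <- R2 - (2)*R1:  [  0   3  -3   0 ]
R3 <- R3 - (-4)*R2:  [  0   0  -1  -2 ]
Row echelon form:
[ -3  3   4  |  23 ]
[  0  3  -3  |   0 ]
[  0  0  -1  |  -2 ]
Back-substitution:
x_3 = (-2) / -1 = 2
x_2 = (0 - (-3)*(2)) / 3 = 2
x_1 = (23 - (3)*(2) - (4)*(2)) / -3 = -3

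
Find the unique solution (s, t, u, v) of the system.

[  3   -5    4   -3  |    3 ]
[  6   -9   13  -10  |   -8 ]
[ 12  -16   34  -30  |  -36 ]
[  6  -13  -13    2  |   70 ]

(-1, -3, -3, -1)

Forward elimination on [A|b]:
R2 <- R2 - (2)*R1:  [   0    1    5   -4  -14 ]
R3 <- R3 - (4)*R1:  [   0    4   18  -18  -48 ]
R4 <- R4 - (2)*R1:  [   0   -3  -21    8   64 ]
R3 <- R3 - (4)*R2:  [  0   0  -2  -2   8 ]
R4 <- R4 - (-3)*R2:  [  0   0  -6  -4  22 ]
R4 <- R4 - (3)*R3:  [  0   0   0   2  -2 ]
Row echelon form:
[ 3  -5   4  -3  |    3 ]
[ 0   1   5  -4  |  -14 ]
[ 0   0  -2  -2  |    8 ]
[ 0   0   0   2  |   -2 ]
Back-substitution:
v = (-2) / 2 = -1
u = (8 - (-2)*(-1)) / -2 = -3
t = (-14 - (5)*(-3) - (-4)*(-1)) / 1 = -3
s = (3 - (-5)*(-3) - (4)*(-3) - (-3)*(-1)) / 3 = -1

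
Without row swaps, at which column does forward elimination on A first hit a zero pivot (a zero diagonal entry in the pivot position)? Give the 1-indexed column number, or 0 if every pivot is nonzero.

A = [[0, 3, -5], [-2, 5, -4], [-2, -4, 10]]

Naive forward elimination:
Pivot entry (1,1) is zero but row 2 has -2 in column 1 -> naive elimination stops; a row interchange (e.g. R1 <-> R2) would be required here.

first zero-pivot column = 1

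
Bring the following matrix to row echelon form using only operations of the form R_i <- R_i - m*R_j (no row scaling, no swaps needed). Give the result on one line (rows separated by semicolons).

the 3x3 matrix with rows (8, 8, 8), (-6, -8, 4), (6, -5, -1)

REF = [8 8 8; 0 -2 10; 0 0 -62]

Forward elimination:
R2 <- R2 - (-3/4)*R1:  [  0  -2  10 ]
R3 <- R3 - (3/4)*R1:  [   0  -11   -7 ]
R3 <- R3 - (11/2)*R2:  [   0    0  -62 ]
Row echelon form:
[ 8   8    8 ]
[ 0  -2   10 ]
[ 0   0  -62 ]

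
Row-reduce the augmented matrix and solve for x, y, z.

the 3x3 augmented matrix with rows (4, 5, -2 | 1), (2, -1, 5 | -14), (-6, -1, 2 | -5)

Forward elimination on [A|b]:
R2 <- R2 - (1/2)*R1:  [     0   -7/2      6  -29/2 ]
R3 <- R3 - (-3/2)*R1:  [    0  13/2    -1  -7/2 ]
R3 <- R3 - (-13/7)*R2:  [      0       0    71/7  -213/7 ]
Row echelon form:
[ 4     5    -2  |       1 ]
[ 0  -7/2     6  |   -29/2 ]
[ 0     0  71/7  |  -213/7 ]
Back-substitution:
z = (-213/7) / (71/7) = -3
y = (-29/2 - (6)*(-3)) / (-7/2) = -1
x = (1 - (5)*(-1) - (-2)*(-3)) / 4 = 0

(0, -1, -3)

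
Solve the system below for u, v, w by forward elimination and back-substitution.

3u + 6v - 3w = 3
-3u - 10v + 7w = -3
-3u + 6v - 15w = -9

(0, 1, 1)

Forward elimination on [A|b]:
R2 <- R2 - (-1)*R1:  [  0  -4   4   0 ]
R3 <- R3 - (-1)*R1:  [   0   12  -18   -6 ]
R3 <- R3 - (-3)*R2:  [  0   0  -6  -6 ]
Row echelon form:
[ 3   6  -3  |   3 ]
[ 0  -4   4  |   0 ]
[ 0   0  -6  |  -6 ]
Back-substitution:
w = (-6) / -6 = 1
v = (0 - (4)*(1)) / -4 = 1
u = (3 - (6)*(1) - (-3)*(1)) / 3 = 0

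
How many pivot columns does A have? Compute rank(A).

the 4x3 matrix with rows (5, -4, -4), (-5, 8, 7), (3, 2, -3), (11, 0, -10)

Row reduction:
R2 <- R2 - (-1)*R1:  [ 0  4  3 ]
R3 <- R3 - (3/5)*R1:  [    0  22/5  -3/5 ]
R4 <- R4 - (11/5)*R1:  [    0  44/5  -6/5 ]
R3 <- R3 - (11/10)*R2:  [      0       0  -39/10 ]
R4 <- R4 - (11/5)*R2:  [     0      0  -39/5 ]
R4 <- R4 - (2)*R3:  [ 0  0  0 ]
Row echelon form:
[ 5  -4      -4 ]
[ 0   4       3 ]
[ 0   0  -39/10 ]
[ 0   0       0 ]
Nonzero rows / pivot columns: 3

rank(A) = 3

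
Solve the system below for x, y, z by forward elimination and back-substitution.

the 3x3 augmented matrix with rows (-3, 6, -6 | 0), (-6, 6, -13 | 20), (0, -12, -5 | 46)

(-2, -3, -2)

Forward elimination on [A|b]:
R2 <- R2 - (2)*R1:  [  0  -6  -1  20 ]
R3 <- R3 - (2)*R2:  [  0   0  -3   6 ]
Row echelon form:
[ -3   6  -6  |   0 ]
[  0  -6  -1  |  20 ]
[  0   0  -3  |   6 ]
Back-substitution:
z = (6) / -3 = -2
y = (20 - (-1)*(-2)) / -6 = -3
x = (0 - (6)*(-3) - (-6)*(-2)) / -3 = -2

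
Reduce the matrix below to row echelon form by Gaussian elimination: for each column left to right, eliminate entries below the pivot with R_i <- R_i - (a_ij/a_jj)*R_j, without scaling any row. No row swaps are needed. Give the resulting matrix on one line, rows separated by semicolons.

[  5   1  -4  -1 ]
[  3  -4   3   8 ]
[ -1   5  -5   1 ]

Forward elimination:
R2 <- R2 - (3/5)*R1:  [     0  -23/5   27/5   43/5 ]
R3 <- R3 - (-1/5)*R1:  [     0   26/5  -29/5    4/5 ]
R3 <- R3 - (-26/23)*R2:  [      0       0    7/23  242/23 ]
Row echelon form:
[ 5      1    -4      -1 ]
[ 0  -23/5  27/5    43/5 ]
[ 0      0  7/23  242/23 ]

REF = [5 1 -4 -1; 0 -23/5 27/5 43/5; 0 0 7/23 242/23]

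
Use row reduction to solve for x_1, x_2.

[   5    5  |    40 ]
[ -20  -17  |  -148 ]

Forward elimination on [A|b]:
R2 <- R2 - (-4)*R1:  [  0   3  12 ]
Row echelon form:
[ 5  5  |  40 ]
[ 0  3  |  12 ]
Back-substitution:
x_2 = (12) / 3 = 4
x_1 = (40 - (5)*(4)) / 5 = 4

(4, 4)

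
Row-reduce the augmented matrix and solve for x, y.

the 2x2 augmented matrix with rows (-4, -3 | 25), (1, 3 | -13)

(-4, -3)

Forward elimination on [A|b]:
R2 <- R2 - (-1/4)*R1:  [     0    9/4  -27/4 ]
Row echelon form:
[ -4   -3  |     25 ]
[  0  9/4  |  -27/4 ]
Back-substitution:
y = (-27/4) / (9/4) = -3
x = (25 - (-3)*(-3)) / -4 = -4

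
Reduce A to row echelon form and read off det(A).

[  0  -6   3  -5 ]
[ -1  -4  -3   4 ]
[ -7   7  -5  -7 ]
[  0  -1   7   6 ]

Forward elimination:
R1 <-> R2   (pivot in column 1 was zero)
[ -1  -4  -3   4 ]
[  0  -6   3  -5 ]
[ -7   7  -5  -7 ]
[  0  -1   7   6 ]
R3 <- R3 - (7)*R1:  [   0   35   16  -35 ]
R3 <- R3 - (-35/6)*R2:  [      0       0    67/2  -385/6 ]
R4 <- R4 - (1/6)*R2:  [    0     0  13/2  41/6 ]
R4 <- R4 - (13/67)*R3:  [       0        0        0  1292/67 ]
Upper-triangular form:
[ -1  -4    -3        4 ]
[  0  -6     3       -5 ]
[  0   0  67/2   -385/6 ]
[  0   0     0  1292/67 ]
det(A) = (-1)^1 * (-1) * (-6) * (67/2) * (1292/67) = -3876  (1 row swap -> sign -1)

det(A) = -3876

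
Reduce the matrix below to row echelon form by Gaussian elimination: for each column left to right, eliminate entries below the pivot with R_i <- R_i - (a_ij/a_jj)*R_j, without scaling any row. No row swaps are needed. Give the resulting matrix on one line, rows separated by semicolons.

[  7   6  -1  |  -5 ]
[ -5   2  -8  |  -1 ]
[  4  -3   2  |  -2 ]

REF = [7 6 -1 -5; 0 44/7 -61/7 -32/7; 0 0 -279/44 -42/11]

Forward elimination:
R2 <- R2 - (-5/7)*R1:  [     0   44/7  -61/7  -32/7 ]
R3 <- R3 - (4/7)*R1:  [     0  -45/7   18/7    6/7 ]
R3 <- R3 - (-45/44)*R2:  [       0        0  -279/44   -42/11 ]
Row echelon form:
[ 7     6       -1  |      -5 ]
[ 0  44/7    -61/7  |   -32/7 ]
[ 0     0  -279/44  |  -42/11 ]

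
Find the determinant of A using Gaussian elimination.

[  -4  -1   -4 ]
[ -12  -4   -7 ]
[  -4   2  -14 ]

det(A) = 20

Forward elimination:
R2 <- R2 - (3)*R1:  [  0  -1   5 ]
R3 <- R3 - (1)*R1:  [   0    3  -10 ]
R3 <- R3 - (-3)*R2:  [ 0  0  5 ]
Upper-triangular form:
[ -4  -1  -4 ]
[  0  -1   5 ]
[  0   0   5 ]
det(A) = (-1)^0 * (-4) * (-1) * (5) = 20  (0 row swaps -> sign +1)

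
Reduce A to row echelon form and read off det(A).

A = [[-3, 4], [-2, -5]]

Forward elimination:
R2 <- R2 - (2/3)*R1:  [     0  -23/3 ]
Upper-triangular form:
[ -3      4 ]
[  0  -23/3 ]
det(A) = (-1)^0 * (-3) * (-23/3) = 23  (0 row swaps -> sign +1)

det(A) = 23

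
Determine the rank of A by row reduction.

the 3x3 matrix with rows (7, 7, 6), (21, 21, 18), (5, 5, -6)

Row reduction:
R2 <- R2 - (3)*R1:  [ 0  0  0 ]
R3 <- R3 - (5/7)*R1:  [     0      0  -72/7 ]
R2 <-> R3   (pivot in column 3 was zero)
[ 7  7      6 ]
[ 0  0  -72/7 ]
[ 0  0      0 ]
Row echelon form:
[ 7  7      6 ]
[ 0  0  -72/7 ]
[ 0  0      0 ]
Nonzero rows / pivot columns: 2

rank(A) = 2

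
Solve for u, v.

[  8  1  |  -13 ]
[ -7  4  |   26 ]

Forward elimination on [A|b]:
R2 <- R2 - (-7/8)*R1:  [     0   39/8  117/8 ]
Row echelon form:
[ 8     1  |    -13 ]
[ 0  39/8  |  117/8 ]
Back-substitution:
v = (117/8) / (39/8) = 3
u = (-13 - (1)*(3)) / 8 = -2

(-2, 3)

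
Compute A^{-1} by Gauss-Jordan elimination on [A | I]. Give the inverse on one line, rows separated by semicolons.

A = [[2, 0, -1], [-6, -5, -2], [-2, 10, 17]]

inverse = [13/12 1/6 1/12; -53/30 -8/15 -1/6; 7/6 1/3 1/6]

Gauss-Jordan on [A | I]:
R1 <- (1/2)*R1:  [    1     0  -1/2  |   1/2     0     0 ]
R2 <- R2 - (-6)*R1:  [  0  -5  -5  |   3   1   0 ]
R3 <- R3 - (-2)*R1:  [  0  10  16  |   1   0   1 ]
R2 <- (1/-5)*R2:  [    0     1     1  |  -3/5  -1/5     0 ]
R3 <- R3 - (10)*R2:  [ 0  0  6  |  7  2  1 ]
R3 <- (1/6)*R3:  [   0    0    1  |  7/6  1/3  1/6 ]
R1 <- R1 - (-1/2)*R3:  [     1      0      0  |  13/12    1/6   1/12 ]
R2 <- R2 - (1)*R3:  [      0       1       0  |  -53/30   -8/15    -1/6 ]
Right block of [I | A^{-1}] is the inverse:
[  13/12    1/6  1/12 ]
[ -53/30  -8/15  -1/6 ]
[    7/6    1/3   1/6 ]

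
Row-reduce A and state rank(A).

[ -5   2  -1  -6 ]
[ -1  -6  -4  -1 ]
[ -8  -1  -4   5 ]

Row reduction:
R2 <- R2 - (1/5)*R1:  [     0  -32/5  -19/5    1/5 ]
R3 <- R3 - (8/5)*R1:  [     0  -21/5  -12/5   73/5 ]
R3 <- R3 - (21/32)*R2:  [      0       0    3/32  463/32 ]
Row echelon form:
[ -5      2     -1      -6 ]
[  0  -32/5  -19/5     1/5 ]
[  0      0   3/32  463/32 ]
Nonzero rows / pivot columns: 3

rank(A) = 3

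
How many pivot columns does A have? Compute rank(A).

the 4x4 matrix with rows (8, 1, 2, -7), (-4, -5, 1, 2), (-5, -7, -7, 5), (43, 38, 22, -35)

Row reduction:
R2 <- R2 - (-1/2)*R1:  [    0  -9/2     2  -3/2 ]
R3 <- R3 - (-5/8)*R1:  [     0  -51/8  -23/4    5/8 ]
R4 <- R4 - (43/8)*R1:  [     0  261/8   45/4   21/8 ]
R3 <- R3 - (17/12)*R2:  [       0        0  -103/12     11/4 ]
R4 <- R4 - (-29/4)*R2:  [     0      0  103/4  -33/4 ]
R4 <- R4 - (-3)*R3:  [ 0  0  0  0 ]
Row echelon form:
[ 8     1        2    -7 ]
[ 0  -9/2        2  -3/2 ]
[ 0     0  -103/12  11/4 ]
[ 0     0        0     0 ]
Nonzero rows / pivot columns: 3

rank(A) = 3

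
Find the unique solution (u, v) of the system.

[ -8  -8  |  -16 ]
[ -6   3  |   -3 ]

(1, 1)

Forward elimination on [A|b]:
R2 <- R2 - (3/4)*R1:  [ 0  9  9 ]
Row echelon form:
[ -8  -8  |  -16 ]
[  0   9  |    9 ]
Back-substitution:
v = (9) / 9 = 1
u = (-16 - (-8)*(1)) / -8 = 1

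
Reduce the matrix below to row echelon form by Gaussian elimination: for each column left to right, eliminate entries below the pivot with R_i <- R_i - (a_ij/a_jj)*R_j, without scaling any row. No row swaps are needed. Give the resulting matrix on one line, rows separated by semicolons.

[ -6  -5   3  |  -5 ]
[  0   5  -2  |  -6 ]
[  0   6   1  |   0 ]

Forward elimination:
R3 <- R3 - (6/5)*R2:  [    0     0  17/5  36/5 ]
Row echelon form:
[ -6  -5     3  |    -5 ]
[  0   5    -2  |    -6 ]
[  0   0  17/5  |  36/5 ]

REF = [-6 -5 3 -5; 0 5 -2 -6; 0 0 17/5 36/5]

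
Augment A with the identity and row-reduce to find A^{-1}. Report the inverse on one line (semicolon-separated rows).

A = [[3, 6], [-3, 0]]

Gauss-Jordan on [A | I]:
R1 <- (1/3)*R1:  [   1    2  |  1/3    0 ]
R2 <- R2 - (-3)*R1:  [ 0  6  |  1  1 ]
R2 <- (1/6)*R2:  [   0    1  |  1/6  1/6 ]
R1 <- R1 - (2)*R2:  [    1     0  |     0  -1/3 ]
Right block of [I | A^{-1}] is the inverse:
[   0  -1/3 ]
[ 1/6   1/6 ]

inverse = [0 -1/3; 1/6 1/6]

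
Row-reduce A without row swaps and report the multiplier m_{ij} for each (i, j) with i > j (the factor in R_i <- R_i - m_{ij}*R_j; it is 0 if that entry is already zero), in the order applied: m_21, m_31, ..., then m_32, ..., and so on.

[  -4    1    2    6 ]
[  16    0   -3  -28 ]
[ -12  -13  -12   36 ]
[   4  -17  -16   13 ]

multipliers: -4, 3, -1, -4, -4, 3

Forward elimination:
R2 <- R2 - (-4)*R1:  [  0   4   5  -4 ]
R3 <- R3 - (3)*R1:  [   0  -16  -18   18 ]
R4 <- R4 - (-1)*R1:  [   0  -16  -14   19 ]
R3 <- R3 - (-4)*R2:  [ 0  0  2  2 ]
R4 <- R4 - (-4)*R2:  [ 0  0  6  3 ]
R4 <- R4 - (3)*R3:  [  0   0   0  -3 ]
Multipliers (in order of application): m_{21} = -4, m_{31} = 3, m_{41} = -1, m_{32} = -4, m_{42} = -4, m_{43} = 3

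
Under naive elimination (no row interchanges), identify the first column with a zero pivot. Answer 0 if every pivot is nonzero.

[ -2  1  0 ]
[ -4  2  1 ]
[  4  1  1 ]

Naive forward elimination:
R2 <- R2 - (2)*R1:  [ 0  0  1 ]
R3 <- R3 - (-2)*R1:  [ 0  3  1 ]
Matrix at this point:
[ -2  1  0 ]
[  0  0  1 ]
[  0  3  1 ]
Pivot entry (2,2) is zero but row 3 has 3 in column 2 -> naive elimination stops; a row interchange (e.g. R2 <-> R3) would be required here.

first zero-pivot column = 2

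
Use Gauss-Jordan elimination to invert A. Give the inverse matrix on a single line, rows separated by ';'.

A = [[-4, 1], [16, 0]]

Gauss-Jordan on [A | I]:
R1 <- (1/-4)*R1:  [    1  -1/4  |  -1/4     0 ]
R2 <- R2 - (16)*R1:  [ 0  4  |  4  1 ]
R2 <- (1/4)*R2:  [   0    1  |    1  1/4 ]
R1 <- R1 - (-1/4)*R2:  [    1     0  |     0  1/16 ]
Right block of [I | A^{-1}] is the inverse:
[ 0  1/16 ]
[ 1   1/4 ]

inverse = [0 1/16; 1 1/4]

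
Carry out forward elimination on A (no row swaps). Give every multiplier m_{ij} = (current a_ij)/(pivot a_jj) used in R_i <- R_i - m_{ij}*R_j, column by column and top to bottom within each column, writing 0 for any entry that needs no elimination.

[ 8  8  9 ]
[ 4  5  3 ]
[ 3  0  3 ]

Forward elimination:
R2 <- R2 - (1/2)*R1:  [    0     1  -3/2 ]
R3 <- R3 - (3/8)*R1:  [    0    -3  -3/8 ]
R3 <- R3 - (-3)*R2:  [     0      0  -39/8 ]
Multipliers (in order of application): m_{21} = 1/2, m_{31} = 3/8, m_{32} = -3

multipliers: 1/2, 3/8, -3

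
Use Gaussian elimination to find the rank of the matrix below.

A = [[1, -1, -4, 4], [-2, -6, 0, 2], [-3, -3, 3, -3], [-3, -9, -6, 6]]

Row reduction:
R2 <- R2 - (-2)*R1:  [  0  -8  -8  10 ]
R3 <- R3 - (-3)*R1:  [  0  -6  -9   9 ]
R4 <- R4 - (-3)*R1:  [   0  -12  -18   18 ]
R3 <- R3 - (3/4)*R2:  [   0    0   -3  3/2 ]
R4 <- R4 - (3/2)*R2:  [  0   0  -6   3 ]
R4 <- R4 - (2)*R3:  [ 0  0  0  0 ]
Row echelon form:
[ 1  -1  -4    4 ]
[ 0  -8  -8   10 ]
[ 0   0  -3  3/2 ]
[ 0   0   0    0 ]
Nonzero rows / pivot columns: 3

rank(A) = 3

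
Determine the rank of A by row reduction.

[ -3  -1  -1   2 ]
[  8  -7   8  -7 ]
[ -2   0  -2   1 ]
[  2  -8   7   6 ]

rank(A) = 4

Row reduction:
R2 <- R2 - (-8/3)*R1:  [     0  -29/3   16/3   -5/3 ]
R3 <- R3 - (2/3)*R1:  [    0   2/3  -4/3  -1/3 ]
R4 <- R4 - (-2/3)*R1:  [     0  -26/3   19/3   22/3 ]
R3 <- R3 - (-2/29)*R2:  [      0       0  -28/29  -13/29 ]
R4 <- R4 - (26/29)*R2:  [      0       0   45/29  256/29 ]
R4 <- R4 - (-45/28)*R3:  [      0       0       0  227/28 ]
Row echelon form:
[ -3     -1      -1       2 ]
[  0  -29/3    16/3    -5/3 ]
[  0      0  -28/29  -13/29 ]
[  0      0       0  227/28 ]
Nonzero rows / pivot columns: 4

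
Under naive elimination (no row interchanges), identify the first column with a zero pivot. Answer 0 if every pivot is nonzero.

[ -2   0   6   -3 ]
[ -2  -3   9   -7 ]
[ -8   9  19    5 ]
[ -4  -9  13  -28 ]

Naive forward elimination:
R2 <- R2 - (1)*R1:  [  0  -3   3  -4 ]
R3 <- R3 - (4)*R1:  [  0   9  -5  17 ]
R4 <- R4 - (2)*R1:  [   0   -9    1  -22 ]
R3 <- R3 - (-3)*R2:  [ 0  0  4  5 ]
R4 <- R4 - (3)*R2:  [   0    0   -8  -10 ]
R4 <- R4 - (-2)*R3:  [ 0  0  0  0 ]
Matrix at this point:
[ -2   0  6  -3 ]
[  0  -3  3  -4 ]
[  0   0  4   5 ]
[  0   0  0   0 ]
Pivot entry (4,4) in the last row is zero and there are no rows below to swap with -> zero pivot in column 4 (A is singular).

first zero-pivot column = 4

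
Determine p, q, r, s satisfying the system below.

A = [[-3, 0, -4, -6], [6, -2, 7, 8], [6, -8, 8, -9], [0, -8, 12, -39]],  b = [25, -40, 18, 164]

Forward elimination on [A|b]:
R2 <- R2 - (-2)*R1:  [  0  -2  -1  -4  10 ]
R3 <- R3 - (-2)*R1:  [   0   -8    0  -21   68 ]
R3 <- R3 - (4)*R2:  [  0   0   4  -5  28 ]
R4 <- R4 - (4)*R2:  [   0    0   16  -23  124 ]
R4 <- R4 - (4)*R3:  [  0   0   0  -3  12 ]
Row echelon form:
[ -3   0  -4  -6  |  25 ]
[  0  -2  -1  -4  |  10 ]
[  0   0   4  -5  |  28 ]
[  0   0   0  -3  |  12 ]
Back-substitution:
s = (12) / -3 = -4
r = (28 - (-5)*(-4)) / 4 = 2
q = (10 - (-1)*(2) - (-4)*(-4)) / -2 = 2
p = (25 - (-4)*(2) - (-6)*(-4)) / -3 = -3

(-3, 2, 2, -4)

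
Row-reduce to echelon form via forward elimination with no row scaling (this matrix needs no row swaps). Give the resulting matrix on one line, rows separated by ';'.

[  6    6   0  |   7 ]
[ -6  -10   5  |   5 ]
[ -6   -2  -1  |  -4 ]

Forward elimination:
R2 <- R2 - (-1)*R1:  [  0  -4   5  12 ]
R3 <- R3 - (-1)*R1:  [  0   4  -1   3 ]
R3 <- R3 - (-1)*R2:  [  0   0   4  15 ]
Row echelon form:
[ 6   6  0  |   7 ]
[ 0  -4  5  |  12 ]
[ 0   0  4  |  15 ]

REF = [6 6 0 7; 0 -4 5 12; 0 0 4 15]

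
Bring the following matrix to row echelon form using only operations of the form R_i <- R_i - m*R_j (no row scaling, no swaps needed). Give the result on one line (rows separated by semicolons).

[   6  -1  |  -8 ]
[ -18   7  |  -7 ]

REF = [6 -1 -8; 0 4 -31]

Forward elimination:
R2 <- R2 - (-3)*R1:  [   0    4  -31 ]
Row echelon form:
[ 6  -1  |   -8 ]
[ 0   4  |  -31 ]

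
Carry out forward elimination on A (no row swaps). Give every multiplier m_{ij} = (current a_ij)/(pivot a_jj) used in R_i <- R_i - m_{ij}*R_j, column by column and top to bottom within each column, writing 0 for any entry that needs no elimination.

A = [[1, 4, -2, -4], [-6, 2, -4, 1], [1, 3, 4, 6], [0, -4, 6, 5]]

Forward elimination:
R2 <- R2 - (-6)*R1:  [   0   26  -16  -23 ]
R3 <- R3 - (1)*R1:  [  0  -1   6  10 ]
R4: entry in column 1 is already 0 -> m_{41} = 0 (no row operation needed)
R3 <- R3 - (-1/26)*R2:  [      0       0   70/13  237/26 ]
R4 <- R4 - (-2/13)*R2:  [     0      0  46/13  19/13 ]
R4 <- R4 - (23/35)*R3:  [       0        0        0  -317/70 ]
Multipliers (in order of application): m_{21} = -6, m_{31} = 1, m_{41} = 0, m_{32} = -1/26, m_{42} = -2/13, m_{43} = 23/35

multipliers: -6, 1, 0, -1/26, -2/13, 23/35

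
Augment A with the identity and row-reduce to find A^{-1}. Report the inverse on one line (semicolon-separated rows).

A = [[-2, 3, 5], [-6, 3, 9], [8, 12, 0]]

inverse = [9/4 -5/4 -1/4; -3/2 5/6 1/4; 2 -1 -1/4]

Gauss-Jordan on [A | I]:
R1 <- (1/-2)*R1:  [    1  -3/2  -5/2  |  -1/2     0     0 ]
R2 <- R2 - (-6)*R1:  [  0  -6  -6  |  -3   1   0 ]
R3 <- R3 - (8)*R1:  [  0  24  20  |   4   0   1 ]
R2 <- (1/-6)*R2:  [    0     1     1  |   1/2  -1/6     0 ]
R1 <- R1 - (-3/2)*R2:  [    1     0    -1  |   1/4  -1/4     0 ]
R3 <- R3 - (24)*R2:  [  0   0  -4  |  -8   4   1 ]
R3 <- (1/-4)*R3:  [    0     0     1  |     2    -1  -1/4 ]
R1 <- R1 - (-1)*R3:  [    1     0     0  |   9/4  -5/4  -1/4 ]
R2 <- R2 - (1)*R3:  [    0     1     0  |  -3/2   5/6   1/4 ]
Right block of [I | A^{-1}] is the inverse:
[  9/4  -5/4  -1/4 ]
[ -3/2   5/6   1/4 ]
[    2    -1  -1/4 ]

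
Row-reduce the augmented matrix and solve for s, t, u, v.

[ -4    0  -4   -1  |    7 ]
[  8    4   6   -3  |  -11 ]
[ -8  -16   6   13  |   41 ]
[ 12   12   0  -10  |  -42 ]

(-5, -1, 4, -3)

Forward elimination on [A|b]:
R2 <- R2 - (-2)*R1:  [  0   4  -2  -5   3 ]
R3 <- R3 - (2)*R1:  [   0  -16   14   15   27 ]
R4 <- R4 - (-3)*R1:  [   0   12  -12  -13  -21 ]
R3 <- R3 - (-4)*R2:  [  0   0   6  -5  39 ]
R4 <- R4 - (3)*R2:  [   0    0   -6    2  -30 ]
R4 <- R4 - (-1)*R3:  [  0   0   0  -3   9 ]
Row echelon form:
[ -4  0  -4  -1  |   7 ]
[  0  4  -2  -5  |   3 ]
[  0  0   6  -5  |  39 ]
[  0  0   0  -3  |   9 ]
Back-substitution:
v = (9) / -3 = -3
u = (39 - (-5)*(-3)) / 6 = 4
t = (3 - (-2)*(4) - (-5)*(-3)) / 4 = -1
s = (7 - (-4)*(4) - (-1)*(-3)) / -4 = -5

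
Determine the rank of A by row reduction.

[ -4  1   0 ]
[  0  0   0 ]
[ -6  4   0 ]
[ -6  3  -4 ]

Row reduction:
R3 <- R3 - (3/2)*R1:  [   0  5/2    0 ]
R4 <- R4 - (3/2)*R1:  [   0  3/2   -4 ]
R2 <-> R3   (pivot in column 2 was zero)
[ -4    1   0 ]
[  0  5/2   0 ]
[  0    0   0 ]
[  0  3/2  -4 ]
R4 <- R4 - (3/5)*R2:  [  0   0  -4 ]
R3 <-> R4   (pivot in column 3 was zero)
[ -4    1   0 ]
[  0  5/2   0 ]
[  0    0  -4 ]
[  0    0   0 ]
Row echelon form:
[ -4    1   0 ]
[  0  5/2   0 ]
[  0    0  -4 ]
[  0    0   0 ]
Nonzero rows / pivot columns: 3

rank(A) = 3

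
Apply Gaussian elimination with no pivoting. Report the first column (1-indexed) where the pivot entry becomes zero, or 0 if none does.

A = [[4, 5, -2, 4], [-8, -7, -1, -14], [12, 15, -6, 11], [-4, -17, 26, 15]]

Naive forward elimination:
R2 <- R2 - (-2)*R1:  [  0   3  -5  -6 ]
R3 <- R3 - (3)*R1:  [  0   0   0  -1 ]
R4 <- R4 - (-1)*R1:  [   0  -12   24   19 ]
R4 <- R4 - (-4)*R2:  [  0   0   4  -5 ]
Matrix at this point:
[ 4  5  -2   4 ]
[ 0  3  -5  -6 ]
[ 0  0   0  -1 ]
[ 0  0   4  -5 ]
Pivot entry (3,3) is zero but row 4 has 4 in column 3 -> naive elimination stops; a row interchange (e.g. R3 <-> R4) would be required here.

first zero-pivot column = 3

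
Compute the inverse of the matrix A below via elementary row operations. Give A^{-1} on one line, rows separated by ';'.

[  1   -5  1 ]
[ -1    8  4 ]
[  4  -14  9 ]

inverse = [-128/15 -31/15 28/15; -5/3 -1/3 1/3; 6/5 2/5 -1/5]

Gauss-Jordan on [A | I]:
R2 <- R2 - (-1)*R1:  [ 0  3  5  |  1  1  0 ]
R3 <- R3 - (4)*R1:  [  0   6   5  |  -4   0   1 ]
R2 <- (1/3)*R2:  [   0    1  5/3  |  1/3  1/3    0 ]
R1 <- R1 - (-5)*R2:  [    1     0  28/3  |   8/3   5/3     0 ]
R3 <- R3 - (6)*R2:  [  0   0  -5  |  -6  -2   1 ]
R3 <- (1/-5)*R3:  [    0     0     1  |   6/5   2/5  -1/5 ]
R1 <- R1 - (28/3)*R3:  [       1        0        0  |  -128/15   -31/15    28/15 ]
R2 <- R2 - (5/3)*R3:  [    0     1     0  |  -5/3  -1/3   1/3 ]
Right block of [I | A^{-1}] is the inverse:
[ -128/15  -31/15  28/15 ]
[    -5/3    -1/3    1/3 ]
[     6/5     2/5   -1/5 ]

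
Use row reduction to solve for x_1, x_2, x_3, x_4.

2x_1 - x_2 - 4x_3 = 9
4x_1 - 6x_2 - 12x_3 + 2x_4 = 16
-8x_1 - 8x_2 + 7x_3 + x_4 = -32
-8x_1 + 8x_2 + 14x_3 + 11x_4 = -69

Forward elimination on [A|b]:
R2 <- R2 - (2)*R1:  [  0  -4  -4   2  -2 ]
R3 <- R3 - (-4)*R1:  [   0  -12   -9    1    4 ]
R4 <- R4 - (-4)*R1:  [   0    4   -2   11  -33 ]
R3 <- R3 - (3)*R2:  [  0   0   3  -5  10 ]
R4 <- R4 - (-1)*R2:  [   0    0   -6   13  -35 ]
R4 <- R4 - (-2)*R3:  [   0    0    0    3  -15 ]
Row echelon form:
[ 2  -1  -4   0  |    9 ]
[ 0  -4  -4   2  |   -2 ]
[ 0   0   3  -5  |   10 ]
[ 0   0   0   3  |  -15 ]
Back-substitution:
x_4 = (-15) / 3 = -5
x_3 = (10 - (-5)*(-5)) / 3 = -5
x_2 = (-2 - (-4)*(-5) - (2)*(-5)) / -4 = 3
x_1 = (9 - (-1)*(3) - (-4)*(-5)) / 2 = -4

(-4, 3, -5, -5)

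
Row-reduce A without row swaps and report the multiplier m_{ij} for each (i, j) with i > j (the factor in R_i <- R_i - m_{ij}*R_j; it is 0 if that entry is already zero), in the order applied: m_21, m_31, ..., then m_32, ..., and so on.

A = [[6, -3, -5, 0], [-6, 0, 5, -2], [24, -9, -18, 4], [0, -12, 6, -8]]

Forward elimination:
R2 <- R2 - (-1)*R1:  [  0  -3   0  -2 ]
R3 <- R3 - (4)*R1:  [ 0  3  2  4 ]
R4: entry in column 1 is already 0 -> m_{41} = 0 (no row operation needed)
R3 <- R3 - (-1)*R2:  [ 0  0  2  2 ]
R4 <- R4 - (4)*R2:  [ 0  0  6  0 ]
R4 <- R4 - (3)*R3:  [  0   0   0  -6 ]
Multipliers (in order of application): m_{21} = -1, m_{31} = 4, m_{41} = 0, m_{32} = -1, m_{42} = 4, m_{43} = 3

multipliers: -1, 4, 0, -1, 4, 3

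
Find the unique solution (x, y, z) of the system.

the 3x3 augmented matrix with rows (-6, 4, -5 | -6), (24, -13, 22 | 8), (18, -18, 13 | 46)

(0, -4, -2)

Forward elimination on [A|b]:
R2 <- R2 - (-4)*R1:  [   0    3    2  -16 ]
R3 <- R3 - (-3)*R1:  [  0  -6  -2  28 ]
R3 <- R3 - (-2)*R2:  [  0   0   2  -4 ]
Row echelon form:
[ -6  4  -5  |   -6 ]
[  0  3   2  |  -16 ]
[  0  0   2  |   -4 ]
Back-substitution:
z = (-4) / 2 = -2
y = (-16 - (2)*(-2)) / 3 = -4
x = (-6 - (4)*(-4) - (-5)*(-2)) / -6 = 0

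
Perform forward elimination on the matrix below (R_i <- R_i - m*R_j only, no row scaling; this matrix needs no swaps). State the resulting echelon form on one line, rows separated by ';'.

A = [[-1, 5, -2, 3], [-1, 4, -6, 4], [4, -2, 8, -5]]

Forward elimination:
R2 <- R2 - (1)*R1:  [  0  -1  -4   1 ]
R3 <- R3 - (-4)*R1:  [  0  18   0   7 ]
R3 <- R3 - (-18)*R2:  [   0    0  -72   25 ]
Row echelon form:
[ -1   5   -2   3 ]
[  0  -1   -4   1 ]
[  0   0  -72  25 ]

REF = [-1 5 -2 3; 0 -1 -4 1; 0 0 -72 25]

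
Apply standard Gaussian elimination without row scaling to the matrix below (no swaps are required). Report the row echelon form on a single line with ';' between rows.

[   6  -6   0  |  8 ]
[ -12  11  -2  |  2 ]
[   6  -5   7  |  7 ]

Forward elimination:
R2 <- R2 - (-2)*R1:  [  0  -1  -2  18 ]
R3 <- R3 - (1)*R1:  [  0   1   7  -1 ]
R3 <- R3 - (-1)*R2:  [  0   0   5  17 ]
Row echelon form:
[ 6  -6   0  |   8 ]
[ 0  -1  -2  |  18 ]
[ 0   0   5  |  17 ]

REF = [6 -6 0 8; 0 -1 -2 18; 0 0 5 17]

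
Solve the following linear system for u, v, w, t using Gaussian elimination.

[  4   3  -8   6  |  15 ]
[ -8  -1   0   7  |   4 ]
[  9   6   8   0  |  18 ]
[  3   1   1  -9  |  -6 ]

(0, 3, 0, 1)

Forward elimination on [A|b]:
R2 <- R2 - (-2)*R1:  [   0    5  -16   19   34 ]
R3 <- R3 - (9/4)*R1:  [     0   -3/4     26  -27/2  -63/4 ]
R4 <- R4 - (3/4)*R1:  [     0   -5/4      7  -27/2  -69/4 ]
R3 <- R3 - (-3/20)*R2:  [       0        0    118/5  -213/20  -213/20 ]
R4 <- R4 - (-1/4)*R2:  [     0      0      3  -35/4  -35/4 ]
R4 <- R4 - (15/118)*R3:  [         0          0          0  -3491/472  -3491/472 ]
Row echelon form:
[ 4  3     -8          6  |         15 ]
[ 0  5    -16         19  |         34 ]
[ 0  0  118/5    -213/20  |    -213/20 ]
[ 0  0      0  -3491/472  |  -3491/472 ]
Back-substitution:
t = (-3491/472) / (-3491/472) = 1
w = (-213/20 - (-213/20)*(1)) / (118/5) = 0
v = (34 - (-16)*(0) - (19)*(1)) / 5 = 3
u = (15 - (3)*(3) - (-8)*(0) - (6)*(1)) / 4 = 0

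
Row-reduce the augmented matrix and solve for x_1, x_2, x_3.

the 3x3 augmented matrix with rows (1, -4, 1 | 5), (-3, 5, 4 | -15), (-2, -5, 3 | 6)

(-1, -2, -2)

Forward elimination on [A|b]:
R2 <- R2 - (-3)*R1:  [  0  -7   7   0 ]
R3 <- R3 - (-2)*R1:  [   0  -13    5   16 ]
R3 <- R3 - (13/7)*R2:  [  0   0  -8  16 ]
Row echelon form:
[ 1  -4   1  |   5 ]
[ 0  -7   7  |   0 ]
[ 0   0  -8  |  16 ]
Back-substitution:
x_3 = (16) / -8 = -2
x_2 = (0 - (7)*(-2)) / -7 = -2
x_1 = (5 - (-4)*(-2) - (1)*(-2)) / 1 = -1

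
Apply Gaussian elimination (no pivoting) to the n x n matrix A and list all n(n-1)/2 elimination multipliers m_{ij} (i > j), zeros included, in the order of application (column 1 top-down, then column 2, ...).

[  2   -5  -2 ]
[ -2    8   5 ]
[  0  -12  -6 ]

multipliers: -1, 0, -4

Forward elimination:
R2 <- R2 - (-1)*R1:  [ 0  3  3 ]
R3: entry in column 1 is already 0 -> m_{31} = 0 (no row operation needed)
R3 <- R3 - (-4)*R2:  [ 0  0  6 ]
Multipliers (in order of application): m_{21} = -1, m_{31} = 0, m_{32} = -4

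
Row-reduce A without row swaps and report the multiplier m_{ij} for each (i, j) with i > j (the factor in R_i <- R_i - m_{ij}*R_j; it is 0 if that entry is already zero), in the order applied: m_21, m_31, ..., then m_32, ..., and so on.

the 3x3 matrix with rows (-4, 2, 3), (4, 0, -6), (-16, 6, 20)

Forward elimination:
R2 <- R2 - (-1)*R1:  [  0   2  -3 ]
R3 <- R3 - (4)*R1:  [  0  -2   8 ]
R3 <- R3 - (-1)*R2:  [ 0  0  5 ]
Multipliers (in order of application): m_{21} = -1, m_{31} = 4, m_{32} = -1

multipliers: -1, 4, -1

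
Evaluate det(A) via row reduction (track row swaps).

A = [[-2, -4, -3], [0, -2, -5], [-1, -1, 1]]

det(A) = 0

Forward elimination:
R3 <- R3 - (1/2)*R1:  [   0    1  5/2 ]
R3 <- R3 - (-1/2)*R2:  [ 0  0  0 ]
Upper-triangular form:
[ -2  -4  -3 ]
[  0  -2  -5 ]
[  0   0   0 ]
det(A) = (-1)^0 * (-2) * (-2) * (0) = 0  (0 row swaps -> sign +1)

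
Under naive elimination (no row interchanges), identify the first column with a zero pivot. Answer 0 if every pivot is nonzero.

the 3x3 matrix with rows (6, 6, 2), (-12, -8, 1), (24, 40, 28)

first zero-pivot column = 3

Naive forward elimination:
R2 <- R2 - (-2)*R1:  [ 0  4  5 ]
R3 <- R3 - (4)*R1:  [  0  16  20 ]
R3 <- R3 - (4)*R2:  [ 0  0  0 ]
Matrix at this point:
[ 6  6  2 ]
[ 0  4  5 ]
[ 0  0  0 ]
Pivot entry (3,3) in the last row is zero and there are no rows below to swap with -> zero pivot in column 3 (A is singular).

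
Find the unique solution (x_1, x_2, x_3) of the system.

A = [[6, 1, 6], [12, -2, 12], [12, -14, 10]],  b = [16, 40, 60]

(1, -2, 2)

Forward elimination on [A|b]:
R2 <- R2 - (2)*R1:  [  0  -4   0   8 ]
R3 <- R3 - (2)*R1:  [   0  -16   -2   28 ]
R3 <- R3 - (4)*R2:  [  0   0  -2  -4 ]
Row echelon form:
[ 6   1   6  |  16 ]
[ 0  -4   0  |   8 ]
[ 0   0  -2  |  -4 ]
Back-substitution:
x_3 = (-4) / -2 = 2
x_2 = (8) / -4 = -2
x_1 = (16 - (1)*(-2) - (6)*(2)) / 6 = 1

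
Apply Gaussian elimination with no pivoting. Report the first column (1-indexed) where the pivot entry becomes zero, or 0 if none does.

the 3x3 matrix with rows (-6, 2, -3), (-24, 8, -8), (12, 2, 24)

Naive forward elimination:
R2 <- R2 - (4)*R1:  [ 0  0  4 ]
R3 <- R3 - (-2)*R1:  [  0   6  18 ]
Matrix at this point:
[ -6  2  -3 ]
[  0  0   4 ]
[  0  6  18 ]
Pivot entry (2,2) is zero but row 3 has 6 in column 2 -> naive elimination stops; a row interchange (e.g. R2 <-> R3) would be required here.

first zero-pivot column = 2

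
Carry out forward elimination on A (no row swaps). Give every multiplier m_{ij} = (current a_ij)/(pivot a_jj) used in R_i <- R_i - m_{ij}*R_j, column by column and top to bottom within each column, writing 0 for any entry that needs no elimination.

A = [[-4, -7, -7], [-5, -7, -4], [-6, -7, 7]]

multipliers: 5/4, 3/2, 2

Forward elimination:
R2 <- R2 - (5/4)*R1:  [    0   7/4  19/4 ]
R3 <- R3 - (3/2)*R1:  [    0   7/2  35/2 ]
R3 <- R3 - (2)*R2:  [ 0  0  8 ]
Multipliers (in order of application): m_{21} = 5/4, m_{31} = 3/2, m_{32} = 2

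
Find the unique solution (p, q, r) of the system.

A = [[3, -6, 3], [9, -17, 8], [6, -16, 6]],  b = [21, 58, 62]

(-3, -5, 0)

Forward elimination on [A|b]:
R2 <- R2 - (3)*R1:  [  0   1  -1  -5 ]
R3 <- R3 - (2)*R1:  [  0  -4   0  20 ]
R3 <- R3 - (-4)*R2:  [  0   0  -4   0 ]
Row echelon form:
[ 3  -6   3  |  21 ]
[ 0   1  -1  |  -5 ]
[ 0   0  -4  |   0 ]
Back-substitution:
r = (0) / -4 = 0
q = (-5 - (-1)*(0)) / 1 = -5
p = (21 - (-6)*(-5) - (3)*(0)) / 3 = -3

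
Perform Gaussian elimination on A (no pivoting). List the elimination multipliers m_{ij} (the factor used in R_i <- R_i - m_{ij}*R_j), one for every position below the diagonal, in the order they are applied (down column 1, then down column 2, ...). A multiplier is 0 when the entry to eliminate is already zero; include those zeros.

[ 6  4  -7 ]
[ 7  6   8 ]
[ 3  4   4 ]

multipliers: 7/6, 1/2, 3/2

Forward elimination:
R2 <- R2 - (7/6)*R1:  [    0   4/3  97/6 ]
R3 <- R3 - (1/2)*R1:  [    0     2  15/2 ]
R3 <- R3 - (3/2)*R2:  [     0      0  -67/4 ]
Multipliers (in order of application): m_{21} = 7/6, m_{31} = 1/2, m_{32} = 3/2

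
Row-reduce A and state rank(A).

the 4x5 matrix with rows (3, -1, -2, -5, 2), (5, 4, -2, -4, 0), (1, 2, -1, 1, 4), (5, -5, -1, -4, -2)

Row reduction:
R2 <- R2 - (5/3)*R1:  [     0   17/3    4/3   13/3  -10/3 ]
R3 <- R3 - (1/3)*R1:  [    0   7/3  -1/3   8/3  10/3 ]
R4 <- R4 - (5/3)*R1:  [     0  -10/3    7/3   13/3  -16/3 ]
R3 <- R3 - (7/17)*R2:  [      0       0  -15/17   15/17   80/17 ]
R4 <- R4 - (-10/17)*R2:  [       0        0    53/17   117/17  -124/17 ]
R4 <- R4 - (-53/15)*R3:  [    0     0     0    10  28/3 ]
Row echelon form:
[ 3    -1      -2     -5      2 ]
[ 0  17/3     4/3   13/3  -10/3 ]
[ 0     0  -15/17  15/17  80/17 ]
[ 0     0       0     10   28/3 ]
Nonzero rows / pivot columns: 4

rank(A) = 4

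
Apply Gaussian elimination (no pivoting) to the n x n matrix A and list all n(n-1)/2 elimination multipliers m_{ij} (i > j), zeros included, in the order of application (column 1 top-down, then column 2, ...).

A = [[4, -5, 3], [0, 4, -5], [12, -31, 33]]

Forward elimination:
R2: entry in column 1 is already 0 -> m_{21} = 0 (no row operation needed)
R3 <- R3 - (3)*R1:  [   0  -16   24 ]
R3 <- R3 - (-4)*R2:  [ 0  0  4 ]
Multipliers (in order of application): m_{21} = 0, m_{31} = 3, m_{32} = -4

multipliers: 0, 3, -4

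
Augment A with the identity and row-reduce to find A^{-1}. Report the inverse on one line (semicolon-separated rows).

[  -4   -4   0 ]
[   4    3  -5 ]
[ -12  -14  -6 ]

inverse = [-11/2 -3/2 5/4; 21/4 3/2 -5/4; -5/4 -1/2 1/4]

Gauss-Jordan on [A | I]:
R1 <- (1/-4)*R1:  [    1     1     0  |  -1/4     0     0 ]
R2 <- R2 - (4)*R1:  [  0  -1  -5  |   1   1   0 ]
R3 <- R3 - (-12)*R1:  [  0  -2  -6  |  -3   0   1 ]
R2 <- (1/-1)*R2:  [  0   1   5  |  -1  -1   0 ]
R1 <- R1 - (1)*R2:  [   1    0   -5  |  3/4    1    0 ]
R3 <- R3 - (-2)*R2:  [  0   0   4  |  -5  -2   1 ]
R3 <- (1/4)*R3:  [    0     0     1  |  -5/4  -1/2   1/4 ]
R1 <- R1 - (-5)*R3:  [     1      0      0  |  -11/2   -3/2    5/4 ]
R2 <- R2 - (5)*R3:  [    0     1     0  |  21/4   3/2  -5/4 ]
Right block of [I | A^{-1}] is the inverse:
[ -11/2  -3/2   5/4 ]
[  21/4   3/2  -5/4 ]
[  -5/4  -1/2   1/4 ]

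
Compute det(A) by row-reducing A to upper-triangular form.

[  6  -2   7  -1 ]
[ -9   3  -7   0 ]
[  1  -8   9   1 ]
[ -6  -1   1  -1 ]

det(A) = -55

Forward elimination:
R2 <- R2 - (-3/2)*R1:  [    0     0   7/2  -3/2 ]
R3 <- R3 - (1/6)*R1:  [     0  -23/3   47/6    7/6 ]
R4 <- R4 - (-1)*R1:  [  0  -3   8  -2 ]
R2 <-> R3   (pivot in column 2 was zero)
[ 6     -2     7    -1 ]
[ 0  -23/3  47/6   7/6 ]
[ 0      0   7/2  -3/2 ]
[ 0     -3     8    -2 ]
R4 <- R4 - (9/23)*R2:  [       0        0   227/46  -113/46 ]
R4 <- R4 - (227/161)*R3:  [       0        0        0  -55/161 ]
Upper-triangular form:
[ 6     -2     7       -1 ]
[ 0  -23/3  47/6      7/6 ]
[ 0      0   7/2     -3/2 ]
[ 0      0     0  -55/161 ]
det(A) = (-1)^1 * (6) * (-23/3) * (7/2) * (-55/161) = -55  (1 row swap -> sign -1)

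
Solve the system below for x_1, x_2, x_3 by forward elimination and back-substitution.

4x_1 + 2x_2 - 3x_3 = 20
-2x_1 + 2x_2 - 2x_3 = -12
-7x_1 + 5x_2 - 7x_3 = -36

(5, -3, -2)

Forward elimination on [A|b]:
R2 <- R2 - (-1/2)*R1:  [    0     3  -7/2    -2 ]
R3 <- R3 - (-7/4)*R1:  [     0   17/2  -49/4     -1 ]
R3 <- R3 - (17/6)*R2:  [    0     0  -7/3  14/3 ]
Row echelon form:
[ 4  2    -3  |    20 ]
[ 0  3  -7/2  |    -2 ]
[ 0  0  -7/3  |  14/3 ]
Back-substitution:
x_3 = (14/3) / (-7/3) = -2
x_2 = (-2 - (-7/2)*(-2)) / 3 = -3
x_1 = (20 - (2)*(-3) - (-3)*(-2)) / 4 = 5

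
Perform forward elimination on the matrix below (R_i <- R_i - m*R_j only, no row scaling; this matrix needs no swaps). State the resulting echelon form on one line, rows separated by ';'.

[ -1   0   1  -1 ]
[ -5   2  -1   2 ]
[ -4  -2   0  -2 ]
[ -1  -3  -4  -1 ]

REF = [-1 0 1 -1; 0 2 -6 7; 0 0 -10 9; 0 0 0 -21/10]

Forward elimination:
R2 <- R2 - (5)*R1:  [  0   2  -6   7 ]
R3 <- R3 - (4)*R1:  [  0  -2  -4   2 ]
R4 <- R4 - (1)*R1:  [  0  -3  -5   0 ]
R3 <- R3 - (-1)*R2:  [   0    0  -10    9 ]
R4 <- R4 - (-3/2)*R2:  [    0     0   -14  21/2 ]
R4 <- R4 - (7/5)*R3:  [      0       0       0  -21/10 ]
Row echelon form:
[ -1  0    1      -1 ]
[  0  2   -6       7 ]
[  0  0  -10       9 ]
[  0  0    0  -21/10 ]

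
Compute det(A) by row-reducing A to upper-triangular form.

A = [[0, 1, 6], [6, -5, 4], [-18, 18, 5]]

Forward elimination:
R1 <-> R2   (pivot in column 1 was zero)
[   6  -5  4 ]
[   0   1  6 ]
[ -18  18  5 ]
R3 <- R3 - (-3)*R1:  [  0   3  17 ]
R3 <- R3 - (3)*R2:  [  0   0  -1 ]
Upper-triangular form:
[ 6  -5   4 ]
[ 0   1   6 ]
[ 0   0  -1 ]
det(A) = (-1)^1 * (6) * (1) * (-1) = 6  (1 row swap -> sign -1)

det(A) = 6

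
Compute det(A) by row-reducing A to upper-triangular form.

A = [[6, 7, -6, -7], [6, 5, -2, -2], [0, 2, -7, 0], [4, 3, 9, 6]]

Forward elimination:
R2 <- R2 - (1)*R1:  [  0  -2   4   5 ]
R4 <- R4 - (2/3)*R1:  [    0  -5/3    13  32/3 ]
R3 <- R3 - (-1)*R2:  [  0   0  -3   5 ]
R4 <- R4 - (5/6)*R2:  [    0     0  29/3  13/2 ]
R4 <- R4 - (-29/9)*R3:  [      0       0       0  407/18 ]
Upper-triangular form:
[ 6   7  -6      -7 ]
[ 0  -2   4       5 ]
[ 0   0  -3       5 ]
[ 0   0   0  407/18 ]
det(A) = (-1)^0 * (6) * (-2) * (-3) * (407/18) = 814  (0 row swaps -> sign +1)

det(A) = 814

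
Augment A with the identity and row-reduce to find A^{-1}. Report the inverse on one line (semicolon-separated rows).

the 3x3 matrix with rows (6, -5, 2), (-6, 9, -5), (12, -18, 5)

Gauss-Jordan on [A | I]:
R1 <- (1/6)*R1:  [    1  -5/6   1/3  |   1/6     0     0 ]
R2 <- R2 - (-6)*R1:  [  0   4  -3  |   1   1   0 ]
R3 <- R3 - (12)*R1:  [  0  -8   1  |  -2   0   1 ]
R2 <- (1/4)*R2:  [    0     1  -3/4  |   1/4   1/4     0 ]
R1 <- R1 - (-5/6)*R2:  [     1      0  -7/24  |    3/8   5/24      0 ]
R3 <- R3 - (-8)*R2:  [  0   0  -5  |   0   2   1 ]
R3 <- (1/-5)*R3:  [    0     0     1  |     0  -2/5  -1/5 ]
R1 <- R1 - (-7/24)*R3:  [      1       0       0  |     3/8  11/120  -7/120 ]
R2 <- R2 - (-3/4)*R3:  [     0      1      0  |    1/4  -1/20  -3/20 ]
Right block of [I | A^{-1}] is the inverse:
[ 3/8  11/120  -7/120 ]
[ 1/4   -1/20   -3/20 ]
[   0    -2/5    -1/5 ]

inverse = [3/8 11/120 -7/120; 1/4 -1/20 -3/20; 0 -2/5 -1/5]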